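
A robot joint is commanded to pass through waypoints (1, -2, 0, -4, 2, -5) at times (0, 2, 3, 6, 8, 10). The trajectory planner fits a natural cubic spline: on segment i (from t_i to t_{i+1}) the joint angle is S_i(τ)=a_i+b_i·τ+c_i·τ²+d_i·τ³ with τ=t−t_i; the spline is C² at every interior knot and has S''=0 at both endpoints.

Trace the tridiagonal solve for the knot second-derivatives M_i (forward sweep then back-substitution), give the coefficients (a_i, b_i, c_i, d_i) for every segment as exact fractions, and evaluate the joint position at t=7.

  seg 0: a=1 b=-6941/2355 c=0 d=6817/18840
  seg 1: a=-2 b=6569/4710 c=6817/3140 d=-14749/9420
  seg 2: a=0 b=9793/9420 c=-1983/785 d=3269/5652
  seg 3: a=-4 b=7061/4710 c=8413/3140 d=-1817/1884
  seg 4: a=2 b=3029/4710 c=-9757/3140 d=9757/18840
S(7) = -617/785

Δ: Δ0=-3/2, Δ1=2, Δ2=-4/3, Δ3=3, Δ4=-7/2
row 1: diag=6, rhs=21; c'=1/6, d'=7/2
row 2: denom=8−1·1/6=47/6; d'=(-20−1·7/2)/(47/6)=-3
row 3: denom=10−3·18/47=416/47; d'=(26−3·-3)/(416/47)=1645/416
row 4: denom=8−2·47/208=785/104; d'=(-39−2·1645/416)/(785/104)=-9757/1570
back: M4=-9757/1570
back: M3=1645/416−47/208·-9757/1570=8413/1570
back: M2=-3−18/47·8413/1570=-3966/785
back: M1=7/2−1/6·-3966/785=6817/1570
M: M0=0, M1=6817/1570, M2=-3966/785, M3=8413/1570, M4=-9757/1570, M5=0
seg 0: a=1, c=M0/2=0, d=(M1−M0)/(6·2)=6817/18840, b=Δ0−h0·(2M0+M1)/6=-6941/2355
seg 1: a=-2, c=M1/2=6817/3140, d=(M2−M1)/(6·1)=-14749/9420, b=Δ1−h1·(2M1+M2)/6=6569/4710
seg 2: a=0, c=M2/2=-1983/785, d=(M3−M2)/(6·3)=3269/5652, b=Δ2−h2·(2M2+M3)/6=9793/9420
seg 3: a=-4, c=M3/2=8413/3140, d=(M4−M3)/(6·2)=-1817/1884, b=Δ3−h3·(2M3+M4)/6=7061/4710
seg 4: a=2, c=M4/2=-9757/3140, d=(M5−M4)/(6·2)=9757/18840, b=Δ4−h4·(2M4+M5)/6=3029/4710
t_q=7 → seg 3, τ=1; S=-4+7061/4710·τ+8413/3140·τ²+-1817/1884·τ³=-617/785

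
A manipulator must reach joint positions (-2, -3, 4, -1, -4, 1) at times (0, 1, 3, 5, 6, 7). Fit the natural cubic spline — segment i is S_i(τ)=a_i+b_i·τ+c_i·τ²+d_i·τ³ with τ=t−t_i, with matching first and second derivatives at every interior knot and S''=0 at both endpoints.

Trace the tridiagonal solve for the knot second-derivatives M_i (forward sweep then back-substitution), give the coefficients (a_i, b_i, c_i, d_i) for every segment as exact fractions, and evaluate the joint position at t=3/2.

Δ: Δ0=-1, Δ1=7/2, Δ2=-5/2, Δ3=-3, Δ4=5
row 1: diag=6, rhs=27; c'=1/3, d'=9/2
row 2: denom=8−2·1/3=22/3; d'=(-36−2·9/2)/(22/3)=-135/22
row 3: denom=6−2·3/11=60/11; d'=(-3−2·-135/22)/(60/11)=17/10
row 4: denom=4−1·11/60=229/60; d'=(48−1·17/10)/(229/60)=2778/229
back: M4=2778/229
back: M3=17/10−11/60·2778/229=-120/229
back: M2=-135/22−3/11·-120/229=-2745/458
back: M1=9/2−1/3·-2745/458=1488/229
M: M0=0, M1=1488/229, M2=-2745/458, M3=-120/229, M4=2778/229, M5=0
seg 0: a=-2, c=M0/2=0, d=(M1−M0)/(6·1)=248/229, b=Δ0−h0·(2M0+M1)/6=-477/229
seg 1: a=-3, c=M1/2=744/229, d=(M2−M1)/(6·2)=-1907/1832, b=Δ1−h1·(2M1+M2)/6=267/229
seg 2: a=4, c=M2/2=-2745/916, d=(M3−M2)/(6·2)=835/1832, b=Δ2−h2·(2M2+M3)/6=765/458
seg 3: a=-1, c=M3/2=-60/229, d=(M4−M3)/(6·1)=483/229, b=Δ3−h3·(2M3+M4)/6=-1110/229
seg 4: a=-4, c=M4/2=1389/229, d=(M5−M4)/(6·1)=-463/229, b=Δ4−h4·(2M4+M5)/6=219/229
t_q=3/2 → seg 1, τ=1/2; S=-3+267/229·τ+744/229·τ²+-1907/1832·τ³=-25427/14656

  seg 0: a=-2 b=-477/229 c=0 d=248/229
  seg 1: a=-3 b=267/229 c=744/229 d=-1907/1832
  seg 2: a=4 b=765/458 c=-2745/916 d=835/1832
  seg 3: a=-1 b=-1110/229 c=-60/229 d=483/229
  seg 4: a=-4 b=219/229 c=1389/229 d=-463/229
S(3/2) = -25427/14656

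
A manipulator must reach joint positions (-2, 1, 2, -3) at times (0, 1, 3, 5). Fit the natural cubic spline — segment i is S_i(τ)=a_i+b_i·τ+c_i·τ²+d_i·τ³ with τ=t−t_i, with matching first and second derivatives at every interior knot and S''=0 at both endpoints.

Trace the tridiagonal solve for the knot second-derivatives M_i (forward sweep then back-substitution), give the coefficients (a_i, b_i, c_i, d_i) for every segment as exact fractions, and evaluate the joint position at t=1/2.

  seg 0: a=-2 b=73/22 c=0 d=-7/22
  seg 1: a=1 b=26/11 c=-21/22 d=1/88
  seg 2: a=2 b=-29/22 c=-39/44 d=13/88
S(1/2) = -67/176

Δ: Δ0=3, Δ1=1/2, Δ2=-5/2
row 1: diag=6, rhs=-15; c'=1/3, d'=-5/2
row 2: denom=8−2·1/3=22/3; d'=(-18−2·-5/2)/(22/3)=-39/22
back: M2=-39/22
back: M1=-5/2−1/3·-39/22=-21/11
M: M0=0, M1=-21/11, M2=-39/22, M3=0
seg 0: a=-2, c=M0/2=0, d=(M1−M0)/(6·1)=-7/22, b=Δ0−h0·(2M0+M1)/6=73/22
seg 1: a=1, c=M1/2=-21/22, d=(M2−M1)/(6·2)=1/88, b=Δ1−h1·(2M1+M2)/6=26/11
seg 2: a=2, c=M2/2=-39/44, d=(M3−M2)/(6·2)=13/88, b=Δ2−h2·(2M2+M3)/6=-29/22
t_q=1/2 → seg 0, τ=1/2; S=-2+73/22·τ+0·τ²+-7/22·τ³=-67/176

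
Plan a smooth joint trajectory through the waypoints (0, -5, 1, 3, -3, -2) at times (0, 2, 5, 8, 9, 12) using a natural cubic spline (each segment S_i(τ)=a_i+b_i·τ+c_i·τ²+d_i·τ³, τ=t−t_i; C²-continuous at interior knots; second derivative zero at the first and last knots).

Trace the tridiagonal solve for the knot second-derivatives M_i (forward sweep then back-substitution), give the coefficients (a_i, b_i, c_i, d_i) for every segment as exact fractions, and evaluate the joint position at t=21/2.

  seg 0: a=0 b=-14179/4182 c=0 d=931/4182
  seg 1: a=-5 b=-3007/4182 c=931/697 d=-5387/37638
  seg 2: a=1 b=422/123 c=199/4182 d=-12157/37638
  seg 3: a=3 b=-20929/4182 c=-1993/697 d=7795/4182
  seg 4: a=-3 b=-10730/2091 c=3809/1394 d=-3809/12546
S(21/2) = -62161/11152

Δ: Δ0=-5/2, Δ1=2, Δ2=2/3, Δ3=-6, Δ4=1/3
row 1: diag=10, rhs=27; c'=3/10, d'=27/10
row 2: denom=12−3·3/10=111/10; d'=(-8−3·27/10)/(111/10)=-161/111
row 3: denom=8−3·10/37=266/37; d'=(-40−3·-161/111)/(266/37)=-1319/266
row 4: denom=8−1·37/266=2091/266; d'=(38−1·-1319/266)/(2091/266)=3809/697
back: M4=3809/697
back: M3=-1319/266−37/266·3809/697=-3986/697
back: M2=-161/111−10/37·-3986/697=199/2091
back: M1=27/10−3/10·199/2091=1862/697
M: M0=0, M1=1862/697, M2=199/2091, M3=-3986/697, M4=3809/697, M5=0
seg 0: a=0, c=M0/2=0, d=(M1−M0)/(6·2)=931/4182, b=Δ0−h0·(2M0+M1)/6=-14179/4182
seg 1: a=-5, c=M1/2=931/697, d=(M2−M1)/(6·3)=-5387/37638, b=Δ1−h1·(2M1+M2)/6=-3007/4182
seg 2: a=1, c=M2/2=199/4182, d=(M3−M2)/(6·3)=-12157/37638, b=Δ2−h2·(2M2+M3)/6=422/123
seg 3: a=3, c=M3/2=-1993/697, d=(M4−M3)/(6·1)=7795/4182, b=Δ3−h3·(2M3+M4)/6=-20929/4182
seg 4: a=-3, c=M4/2=3809/1394, d=(M5−M4)/(6·3)=-3809/12546, b=Δ4−h4·(2M4+M5)/6=-10730/2091
t_q=21/2 → seg 4, τ=3/2; S=-3+-10730/2091·τ+3809/1394·τ²+-3809/12546·τ³=-62161/11152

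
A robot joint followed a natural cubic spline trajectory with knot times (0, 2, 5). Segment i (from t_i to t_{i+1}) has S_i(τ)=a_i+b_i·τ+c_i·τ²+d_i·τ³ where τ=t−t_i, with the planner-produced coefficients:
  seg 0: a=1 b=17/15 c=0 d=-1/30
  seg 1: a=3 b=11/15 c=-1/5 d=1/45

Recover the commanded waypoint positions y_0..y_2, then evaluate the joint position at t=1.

y_0 = S_0(0) = a_0 = 1
y_1 = S_1(0) = a_1 = 3
y_2 = S_1(3) = 4
t_q=1 is in segment 0 (τ=1); S_0(τ)=21/10

y_0=1 y_1=3 y_2=4
S(1) = 21/10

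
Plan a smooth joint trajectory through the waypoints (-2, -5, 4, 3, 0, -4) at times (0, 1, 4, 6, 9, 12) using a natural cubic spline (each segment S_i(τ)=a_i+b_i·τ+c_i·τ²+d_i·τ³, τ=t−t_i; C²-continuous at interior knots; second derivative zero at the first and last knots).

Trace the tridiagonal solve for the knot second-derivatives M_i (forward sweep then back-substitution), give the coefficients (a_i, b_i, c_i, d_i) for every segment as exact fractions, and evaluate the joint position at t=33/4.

  seg 0: a=-2 b=-2857/714 c=0 d=715/714
  seg 1: a=-5 b=-356/357 c=715/238 d=-3581/6426
  seg 2: a=4 b=1415/714 c=-718/357 d=275/714
  seg 3: a=3 b=-49/34 c=107/357 d=-109/2142
  seg 4: a=0 b=-121/119 c=-113/714 d=113/6426
S(33/4) = 10587/15232

Δ: Δ0=-3, Δ1=3, Δ2=-1/2, Δ3=-1, Δ4=-4/3
row 1: diag=8, rhs=36; c'=3/8, d'=9/2
row 2: denom=10−3·3/8=71/8; d'=(-21−3·9/2)/(71/8)=-276/71
row 3: denom=10−2·16/71=678/71; d'=(-3−2·-276/71)/(678/71)=1/2
row 4: denom=12−3·71/226=2499/226; d'=(-2−3·1/2)/(2499/226)=-113/357
back: M4=-113/357
back: M3=1/2−71/226·-113/357=214/357
back: M2=-276/71−16/71·214/357=-1436/357
back: M1=9/2−3/8·-1436/357=715/119
M: M0=0, M1=715/119, M2=-1436/357, M3=214/357, M4=-113/357, M5=0
seg 0: a=-2, c=M0/2=0, d=(M1−M0)/(6·1)=715/714, b=Δ0−h0·(2M0+M1)/6=-2857/714
seg 1: a=-5, c=M1/2=715/238, d=(M2−M1)/(6·3)=-3581/6426, b=Δ1−h1·(2M1+M2)/6=-356/357
seg 2: a=4, c=M2/2=-718/357, d=(M3−M2)/(6·2)=275/714, b=Δ2−h2·(2M2+M3)/6=1415/714
seg 3: a=3, c=M3/2=107/357, d=(M4−M3)/(6·3)=-109/2142, b=Δ3−h3·(2M3+M4)/6=-49/34
seg 4: a=0, c=M4/2=-113/714, d=(M5−M4)/(6·3)=113/6426, b=Δ4−h4·(2M4+M5)/6=-121/119
t_q=33/4 → seg 3, τ=9/4; S=3+-49/34·τ+107/357·τ²+-109/2142·τ³=10587/15232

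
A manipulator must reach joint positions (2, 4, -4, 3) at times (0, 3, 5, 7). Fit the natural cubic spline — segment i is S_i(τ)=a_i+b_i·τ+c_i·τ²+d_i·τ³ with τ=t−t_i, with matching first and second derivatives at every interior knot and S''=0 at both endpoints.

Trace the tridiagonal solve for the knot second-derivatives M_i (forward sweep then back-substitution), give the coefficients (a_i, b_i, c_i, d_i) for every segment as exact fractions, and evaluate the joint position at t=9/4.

Δ: Δ0=2/3, Δ1=-4, Δ2=7/2
row 1: diag=10, rhs=-28; c'=1/5, d'=-14/5
row 2: denom=8−2·1/5=38/5; d'=(45−2·-14/5)/(38/5)=253/38
back: M2=253/38
back: M1=-14/5−1/5·253/38=-157/38
M: M0=0, M1=-157/38, M2=253/38, M3=0
seg 0: a=2, c=M0/2=0, d=(M1−M0)/(6·3)=-157/684, b=Δ0−h0·(2M0+M1)/6=623/228
seg 1: a=4, c=M1/2=-157/76, d=(M2−M1)/(6·2)=205/228, b=Δ1−h1·(2M1+M2)/6=-395/114
seg 2: a=-4, c=M2/2=253/76, d=(M3−M2)/(6·2)=-253/456, b=Δ2−h2·(2M2+M3)/6=-107/114
t_q=9/4 → seg 0, τ=9/4; S=2+623/228·τ+0·τ²+-157/684·τ³=26915/4864

  seg 0: a=2 b=623/228 c=0 d=-157/684
  seg 1: a=4 b=-395/114 c=-157/76 d=205/228
  seg 2: a=-4 b=-107/114 c=253/76 d=-253/456
S(9/4) = 26915/4864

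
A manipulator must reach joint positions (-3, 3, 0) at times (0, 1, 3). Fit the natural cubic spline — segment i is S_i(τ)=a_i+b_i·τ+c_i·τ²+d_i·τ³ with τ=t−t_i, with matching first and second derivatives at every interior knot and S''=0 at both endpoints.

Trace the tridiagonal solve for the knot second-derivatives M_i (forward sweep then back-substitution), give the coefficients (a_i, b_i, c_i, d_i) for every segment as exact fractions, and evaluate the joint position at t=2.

  seg 0: a=-3 b=29/4 c=0 d=-5/4
  seg 1: a=3 b=7/2 c=-15/4 d=5/8
S(2) = 27/8

Δ: Δ0=6, Δ1=-3/2
row 1: diag=6, rhs=-45; c'=1/3, d'=-15/2
back: M1=-15/2
M: M0=0, M1=-15/2, M2=0
seg 0: a=-3, c=M0/2=0, d=(M1−M0)/(6·1)=-5/4, b=Δ0−h0·(2M0+M1)/6=29/4
seg 1: a=3, c=M1/2=-15/4, d=(M2−M1)/(6·2)=5/8, b=Δ1−h1·(2M1+M2)/6=7/2
t_q=2 → seg 1, τ=1; S=3+7/2·τ+-15/4·τ²+5/8·τ³=27/8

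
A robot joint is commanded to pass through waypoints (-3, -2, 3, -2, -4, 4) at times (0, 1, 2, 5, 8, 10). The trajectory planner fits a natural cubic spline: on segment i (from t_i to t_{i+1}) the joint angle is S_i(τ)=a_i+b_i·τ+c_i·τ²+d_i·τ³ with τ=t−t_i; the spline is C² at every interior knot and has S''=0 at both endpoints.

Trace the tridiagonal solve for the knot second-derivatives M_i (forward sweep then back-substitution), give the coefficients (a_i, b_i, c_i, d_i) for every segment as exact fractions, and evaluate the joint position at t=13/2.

  seg 0: a=-3 b=-839/3081 c=0 d=3920/3081
  seg 1: a=-2 b=10921/3081 c=3920/1027 d=-7276/3081
  seg 2: a=3 b=12613/3081 c=-3356/1027 d=1384/3081
  seg 3: a=-2 b=-10427/3081 c=796/1027 d=31/711
  seg 4: a=-4 b=7528/3081 c=1199/1027 d=-1199/6162
S(13/2) = -42603/8216

Δ: Δ0=1, Δ1=5, Δ2=-5/3, Δ3=-2/3, Δ4=4
row 1: diag=4, rhs=24; c'=1/4, d'=6
row 2: denom=8−1·1/4=31/4; d'=(-40−1·6)/(31/4)=-184/31
row 3: denom=12−3·12/31=336/31; d'=(6−3·-184/31)/(336/31)=123/56
row 4: denom=10−3·31/112=1027/112; d'=(28−3·123/56)/(1027/112)=2398/1027
back: M4=2398/1027
back: M3=123/56−31/112·2398/1027=1592/1027
back: M2=-184/31−12/31·1592/1027=-6712/1027
back: M1=6−1/4·-6712/1027=7840/1027
M: M0=0, M1=7840/1027, M2=-6712/1027, M3=1592/1027, M4=2398/1027, M5=0
seg 0: a=-3, c=M0/2=0, d=(M1−M0)/(6·1)=3920/3081, b=Δ0−h0·(2M0+M1)/6=-839/3081
seg 1: a=-2, c=M1/2=3920/1027, d=(M2−M1)/(6·1)=-7276/3081, b=Δ1−h1·(2M1+M2)/6=10921/3081
seg 2: a=3, c=M2/2=-3356/1027, d=(M3−M2)/(6·3)=1384/3081, b=Δ2−h2·(2M2+M3)/6=12613/3081
seg 3: a=-2, c=M3/2=796/1027, d=(M4−M3)/(6·3)=31/711, b=Δ3−h3·(2M3+M4)/6=-10427/3081
seg 4: a=-4, c=M4/2=1199/1027, d=(M5−M4)/(6·2)=-1199/6162, b=Δ4−h4·(2M4+M5)/6=7528/3081
t_q=13/2 → seg 3, τ=3/2; S=-2+-10427/3081·τ+796/1027·τ²+31/711·τ³=-42603/8216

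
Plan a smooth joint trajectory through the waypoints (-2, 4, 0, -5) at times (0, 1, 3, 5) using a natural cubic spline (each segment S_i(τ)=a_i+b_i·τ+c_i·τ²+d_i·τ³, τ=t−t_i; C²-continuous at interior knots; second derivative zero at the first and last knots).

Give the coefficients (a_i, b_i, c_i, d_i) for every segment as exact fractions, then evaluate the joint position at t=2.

Δ: Δ0=6, Δ1=-2, Δ2=-5/2
row 1: diag=6, rhs=-48; c'=1/3, d'=-8
row 2: denom=8−2·1/3=22/3; d'=(-3−2·-8)/(22/3)=39/22
back: M2=39/22
back: M1=-8−1/3·39/22=-189/22
M: M0=0, M1=-189/22, M2=39/22, M3=0
seg 0: a=-2, c=M0/2=0, d=(M1−M0)/(6·1)=-63/44, b=Δ0−h0·(2M0+M1)/6=327/44
seg 1: a=4, c=M1/2=-189/44, d=(M2−M1)/(6·2)=19/22, b=Δ1−h1·(2M1+M2)/6=69/22
seg 2: a=0, c=M2/2=39/44, d=(M3−M2)/(6·2)=-13/88, b=Δ2−h2·(2M2+M3)/6=-81/22
t_q=2 → seg 1, τ=1; S=4+69/22·τ+-189/44·τ²+19/22·τ³=163/44

  seg 0: a=-2 b=327/44 c=0 d=-63/44
  seg 1: a=4 b=69/22 c=-189/44 d=19/22
  seg 2: a=0 b=-81/22 c=39/44 d=-13/88
S(2) = 163/44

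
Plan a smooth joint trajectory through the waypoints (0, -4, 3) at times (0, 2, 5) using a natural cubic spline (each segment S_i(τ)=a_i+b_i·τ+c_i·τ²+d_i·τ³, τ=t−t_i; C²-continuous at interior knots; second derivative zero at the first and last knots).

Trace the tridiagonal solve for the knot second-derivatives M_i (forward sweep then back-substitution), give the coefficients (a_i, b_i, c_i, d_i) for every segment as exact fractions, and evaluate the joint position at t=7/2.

Δ: Δ0=-2, Δ1=7/3
row 1: diag=10, rhs=26; c'=3/10, d'=13/5
back: M1=13/5
M: M0=0, M1=13/5, M2=0
seg 0: a=0, c=M0/2=0, d=(M1−M0)/(6·2)=13/60, b=Δ0−h0·(2M0+M1)/6=-43/15
seg 1: a=-4, c=M1/2=13/10, d=(M2−M1)/(6·3)=-13/90, b=Δ1−h1·(2M1+M2)/6=-4/15
t_q=7/2 → seg 1, τ=3/2; S=-4+-4/15·τ+13/10·τ²+-13/90·τ³=-157/80

  seg 0: a=0 b=-43/15 c=0 d=13/60
  seg 1: a=-4 b=-4/15 c=13/10 d=-13/90
S(7/2) = -157/80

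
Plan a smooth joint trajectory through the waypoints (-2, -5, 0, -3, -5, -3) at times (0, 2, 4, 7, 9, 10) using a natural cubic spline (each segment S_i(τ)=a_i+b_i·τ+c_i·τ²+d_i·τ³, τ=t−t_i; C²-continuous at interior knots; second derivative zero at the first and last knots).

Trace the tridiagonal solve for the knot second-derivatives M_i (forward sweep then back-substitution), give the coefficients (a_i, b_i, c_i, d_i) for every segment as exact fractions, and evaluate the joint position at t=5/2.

Δ: Δ0=-3/2, Δ1=5/2, Δ2=-1, Δ3=-1, Δ4=2
row 1: diag=8, rhs=24; c'=1/4, d'=3
row 2: denom=10−2·1/4=19/2; d'=(-21−2·3)/(19/2)=-54/19
row 3: denom=10−3·6/19=172/19; d'=(0−3·-54/19)/(172/19)=81/86
row 4: denom=6−2·19/86=239/43; d'=(18−2·81/86)/(239/43)=693/239
back: M4=693/239
back: M3=81/86−19/86·693/239=72/239
back: M2=-54/19−6/19·72/239=-702/239
back: M1=3−1/4·-702/239=1785/478
M: M0=0, M1=1785/478, M2=-702/239, M3=72/239, M4=693/239, M5=0
seg 0: a=-2, c=M0/2=0, d=(M1−M0)/(6·2)=595/1912, b=Δ0−h0·(2M0+M1)/6=-656/239
seg 1: a=-5, c=M1/2=1785/956, d=(M2−M1)/(6·2)=-1063/1912, b=Δ1−h1·(2M1+M2)/6=473/478
seg 2: a=0, c=M2/2=-351/239, d=(M3−M2)/(6·3)=43/239, b=Δ2−h2·(2M2+M3)/6=427/239
seg 3: a=-3, c=M3/2=36/239, d=(M4−M3)/(6·2)=207/956, b=Δ3−h3·(2M3+M4)/6=-518/239
seg 4: a=-5, c=M4/2=693/478, d=(M5−M4)/(6·1)=-231/478, b=Δ4−h4·(2M4+M5)/6=247/239
t_q=5/2 → seg 1, τ=1/2; S=-5+473/478·τ+1785/956·τ²+-1063/1912·τ³=-62835/15296

  seg 0: a=-2 b=-656/239 c=0 d=595/1912
  seg 1: a=-5 b=473/478 c=1785/956 d=-1063/1912
  seg 2: a=0 b=427/239 c=-351/239 d=43/239
  seg 3: a=-3 b=-518/239 c=36/239 d=207/956
  seg 4: a=-5 b=247/239 c=693/478 d=-231/478
S(5/2) = -62835/15296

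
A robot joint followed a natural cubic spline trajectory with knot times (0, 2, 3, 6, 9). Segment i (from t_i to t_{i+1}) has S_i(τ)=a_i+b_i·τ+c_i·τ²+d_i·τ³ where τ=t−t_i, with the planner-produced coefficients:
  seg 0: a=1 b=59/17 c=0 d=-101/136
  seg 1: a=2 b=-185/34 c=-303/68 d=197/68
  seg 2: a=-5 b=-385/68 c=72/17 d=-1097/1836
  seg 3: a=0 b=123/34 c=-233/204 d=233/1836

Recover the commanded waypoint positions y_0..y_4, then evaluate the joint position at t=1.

y_0 = S_0(0) = a_0 = 1
y_1 = S_1(0) = a_1 = 2
y_2 = S_2(0) = a_2 = -5
y_3 = S_3(0) = a_3 = 0
y_4 = S_3(3) = 4
t_q=1 is in segment 0 (τ=1); S_0(τ)=507/136

y_0=1 y_1=2 y_2=-5 y_3=0 y_4=4
S(1) = 507/136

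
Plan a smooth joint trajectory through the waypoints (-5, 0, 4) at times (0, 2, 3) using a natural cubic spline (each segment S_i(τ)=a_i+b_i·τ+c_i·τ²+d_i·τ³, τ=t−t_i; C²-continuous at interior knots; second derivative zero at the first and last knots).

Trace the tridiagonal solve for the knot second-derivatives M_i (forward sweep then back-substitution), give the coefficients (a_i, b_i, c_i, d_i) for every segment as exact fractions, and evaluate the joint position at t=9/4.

  seg 0: a=-5 b=2 c=0 d=1/8
  seg 1: a=0 b=7/2 c=3/4 d=-1/4
S(9/4) = 235/256

Δ: Δ0=5/2, Δ1=4
row 1: diag=6, rhs=9; c'=1/6, d'=3/2
back: M1=3/2
M: M0=0, M1=3/2, M2=0
seg 0: a=-5, c=M0/2=0, d=(M1−M0)/(6·2)=1/8, b=Δ0−h0·(2M0+M1)/6=2
seg 1: a=0, c=M1/2=3/4, d=(M2−M1)/(6·1)=-1/4, b=Δ1−h1·(2M1+M2)/6=7/2
t_q=9/4 → seg 1, τ=1/4; S=0+7/2·τ+3/4·τ²+-1/4·τ³=235/256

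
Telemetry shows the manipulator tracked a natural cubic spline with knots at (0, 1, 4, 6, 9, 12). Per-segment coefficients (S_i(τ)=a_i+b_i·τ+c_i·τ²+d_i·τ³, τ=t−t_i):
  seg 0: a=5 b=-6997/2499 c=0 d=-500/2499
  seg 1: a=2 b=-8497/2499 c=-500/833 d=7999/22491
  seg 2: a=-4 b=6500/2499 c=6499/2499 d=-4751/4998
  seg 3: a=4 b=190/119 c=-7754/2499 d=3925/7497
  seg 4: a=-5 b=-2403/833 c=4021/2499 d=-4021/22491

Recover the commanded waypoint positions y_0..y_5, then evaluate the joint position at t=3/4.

y_0=5 y_1=2 y_2=-4 y_3=4 y_4=-5 y_5=-4
S(3/4) = 5361/1904

y_0 = S_0(0) = a_0 = 5
y_1 = S_1(0) = a_1 = 2
y_2 = S_2(0) = a_2 = -4
y_3 = S_3(0) = a_3 = 4
y_4 = S_4(0) = a_4 = -5
y_5 = S_4(3) = -4
t_q=3/4 is in segment 0 (τ=3/4); S_0(τ)=5361/1904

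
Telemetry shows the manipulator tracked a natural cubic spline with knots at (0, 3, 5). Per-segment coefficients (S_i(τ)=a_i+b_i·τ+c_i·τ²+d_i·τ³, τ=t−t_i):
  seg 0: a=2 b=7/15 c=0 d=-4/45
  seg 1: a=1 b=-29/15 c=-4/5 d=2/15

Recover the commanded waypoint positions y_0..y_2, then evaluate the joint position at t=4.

y_0=2 y_1=1 y_2=-5
S(4) = -8/5

y_0 = S_0(0) = a_0 = 2
y_1 = S_1(0) = a_1 = 1
y_2 = S_1(2) = -5
t_q=4 is in segment 1 (τ=1); S_1(τ)=-8/5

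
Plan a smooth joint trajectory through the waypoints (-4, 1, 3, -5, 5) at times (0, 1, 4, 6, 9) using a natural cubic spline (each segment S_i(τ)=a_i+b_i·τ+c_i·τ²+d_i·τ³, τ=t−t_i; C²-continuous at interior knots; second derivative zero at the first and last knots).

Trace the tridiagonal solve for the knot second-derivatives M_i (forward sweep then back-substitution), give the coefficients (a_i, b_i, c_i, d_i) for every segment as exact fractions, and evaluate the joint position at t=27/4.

Δ: Δ0=5, Δ1=2/3, Δ2=-4, Δ3=10/3
row 1: diag=8, rhs=-26; c'=3/8, d'=-13/4
row 2: denom=10−3·3/8=71/8; d'=(-28−3·-13/4)/(71/8)=-146/71
row 3: denom=10−2·16/71=678/71; d'=(44−2·-146/71)/(678/71)=1708/339
back: M3=1708/339
back: M2=-146/71−16/71·1708/339=-1082/339
back: M1=-13/4−3/8·-1082/339=-232/113
M: M0=0, M1=-232/113, M2=-1082/339, M3=1708/339, M4=0
seg 0: a=-4, c=M0/2=0, d=(M1−M0)/(6·1)=-116/339, b=Δ0−h0·(2M0+M1)/6=1811/339
seg 1: a=1, c=M1/2=-116/113, d=(M2−M1)/(6·3)=-193/3051, b=Δ1−h1·(2M1+M2)/6=1463/339
seg 2: a=3, c=M2/2=-541/339, d=(M3−M2)/(6·2)=155/226, b=Δ2−h2·(2M2+M3)/6=-1204/339
seg 3: a=-5, c=M3/2=854/339, d=(M4−M3)/(6·3)=-854/3051, b=Δ3−h3·(2M3+M4)/6=-578/339
t_q=27/4 → seg 3, τ=3/4; S=-5+-578/339·τ+854/339·τ²+-854/3051·τ³=-18007/3616

  seg 0: a=-4 b=1811/339 c=0 d=-116/339
  seg 1: a=1 b=1463/339 c=-116/113 d=-193/3051
  seg 2: a=3 b=-1204/339 c=-541/339 d=155/226
  seg 3: a=-5 b=-578/339 c=854/339 d=-854/3051
S(27/4) = -18007/3616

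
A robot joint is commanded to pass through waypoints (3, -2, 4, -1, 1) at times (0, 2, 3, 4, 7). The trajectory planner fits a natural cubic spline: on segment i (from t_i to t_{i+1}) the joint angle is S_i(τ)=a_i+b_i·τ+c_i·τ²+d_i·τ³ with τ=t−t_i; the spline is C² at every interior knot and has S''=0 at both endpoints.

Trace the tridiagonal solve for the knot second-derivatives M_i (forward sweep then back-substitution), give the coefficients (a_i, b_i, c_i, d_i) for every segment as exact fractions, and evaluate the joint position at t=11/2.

  seg 0: a=3 b=-1739/267 c=0 d=2143/2136
  seg 1: a=-2 b=2951/534 c=2143/356 d=-5923/1068
  seg 2: a=4 b=991/1068 c=-945/89 d=5009/1068
  seg 3: a=-1 b=-3331/534 c=1229/356 d=-1229/3204
S(11/2) = -11061/2848

Δ: Δ0=-5/2, Δ1=6, Δ2=-5, Δ3=2/3
row 1: diag=6, rhs=51; c'=1/6, d'=17/2
row 2: denom=4−1·1/6=23/6; d'=(-66−1·17/2)/(23/6)=-447/23
row 3: denom=8−1·6/23=178/23; d'=(34−1·-447/23)/(178/23)=1229/178
back: M3=1229/178
back: M2=-447/23−6/23·1229/178=-1890/89
back: M1=17/2−1/6·-1890/89=2143/178
M: M0=0, M1=2143/178, M2=-1890/89, M3=1229/178, M4=0
seg 0: a=3, c=M0/2=0, d=(M1−M0)/(6·2)=2143/2136, b=Δ0−h0·(2M0+M1)/6=-1739/267
seg 1: a=-2, c=M1/2=2143/356, d=(M2−M1)/(6·1)=-5923/1068, b=Δ1−h1·(2M1+M2)/6=2951/534
seg 2: a=4, c=M2/2=-945/89, d=(M3−M2)/(6·1)=5009/1068, b=Δ2−h2·(2M2+M3)/6=991/1068
seg 3: a=-1, c=M3/2=1229/356, d=(M4−M3)/(6·3)=-1229/3204, b=Δ3−h3·(2M3+M4)/6=-3331/534
t_q=11/2 → seg 3, τ=3/2; S=-1+-3331/534·τ+1229/356·τ²+-1229/3204·τ³=-11061/2848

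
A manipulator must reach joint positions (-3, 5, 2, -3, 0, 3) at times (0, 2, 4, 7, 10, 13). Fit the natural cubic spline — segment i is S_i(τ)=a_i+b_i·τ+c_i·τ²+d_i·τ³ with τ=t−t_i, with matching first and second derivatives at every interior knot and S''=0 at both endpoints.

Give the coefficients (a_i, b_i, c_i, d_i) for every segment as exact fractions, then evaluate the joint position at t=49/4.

Δ: Δ0=4, Δ1=-3/2, Δ2=-5/3, Δ3=1, Δ4=1
row 1: diag=8, rhs=-33; c'=1/4, d'=-33/8
row 2: denom=10−2·1/4=19/2; d'=(-1−2·-33/8)/(19/2)=29/38
row 3: denom=12−3·6/19=210/19; d'=(16−3·29/38)/(210/19)=521/420
row 4: denom=12−3·19/70=783/70; d'=(0−3·521/420)/(783/70)=-521/1566
back: M4=-521/1566
back: M3=521/420−19/70·-521/1566=1042/783
back: M2=29/38−6/19·1042/783=179/522
back: M1=-33/8−1/4·179/522=-1099/261
M: M0=0, M1=-1099/261, M2=179/522, M3=1042/783, M4=-521/1566, M5=0
seg 0: a=-3, c=M0/2=0, d=(M1−M0)/(6·2)=-1099/3132, b=Δ0−h0·(2M0+M1)/6=4231/783
seg 1: a=5, c=M1/2=-1099/522, d=(M2−M1)/(6·2)=2377/6264, b=Δ1−h1·(2M1+M2)/6=934/783
seg 2: a=2, c=M2/2=179/1044, d=(M3−M2)/(6·3)=1547/28188, b=Δ2−h2·(2M2+M3)/6=-4189/1566
seg 3: a=-3, c=M3/2=521/783, d=(M4−M3)/(6·3)=-2605/28188, b=Δ3−h3·(2M3+M4)/6=-515/3132
seg 4: a=0, c=M4/2=-521/3132, d=(M5−M4)/(6·3)=521/28188, b=Δ4−h4·(2M4+M5)/6=2087/1566
t_q=49/4 → seg 4, τ=9/4; S=0+2087/1566·τ+-521/3132·τ²+521/28188·τ³=52717/22272

  seg 0: a=-3 b=4231/783 c=0 d=-1099/3132
  seg 1: a=5 b=934/783 c=-1099/522 d=2377/6264
  seg 2: a=2 b=-4189/1566 c=179/1044 d=1547/28188
  seg 3: a=-3 b=-515/3132 c=521/783 d=-2605/28188
  seg 4: a=0 b=2087/1566 c=-521/3132 d=521/28188
S(49/4) = 52717/22272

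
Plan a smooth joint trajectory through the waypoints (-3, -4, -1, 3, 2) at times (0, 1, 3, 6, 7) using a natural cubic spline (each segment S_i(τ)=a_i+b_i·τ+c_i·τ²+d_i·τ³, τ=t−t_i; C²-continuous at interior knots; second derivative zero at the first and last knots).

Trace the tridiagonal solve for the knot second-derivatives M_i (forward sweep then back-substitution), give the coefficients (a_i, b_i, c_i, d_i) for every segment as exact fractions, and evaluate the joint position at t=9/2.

  seg 0: a=-3 b=-3361/2364 c=0 d=997/2364
  seg 1: a=-4 b=-185/1182 c=997/788 d=-1033/4728
  seg 2: a=-1 b=1349/591 c=-9/197 d=-160/1773
  seg 3: a=3 b=-253/591 c=-169/197 d=169/591
S(9/2) = 1589/788

Δ: Δ0=-1, Δ1=3/2, Δ2=4/3, Δ3=-1
row 1: diag=6, rhs=15; c'=1/3, d'=5/2
row 2: denom=10−2·1/3=28/3; d'=(-1−2·5/2)/(28/3)=-9/14
row 3: denom=8−3·9/28=197/28; d'=(-14−3·-9/14)/(197/28)=-338/197
back: M3=-338/197
back: M2=-9/14−9/28·-338/197=-18/197
back: M1=5/2−1/3·-18/197=997/394
M: M0=0, M1=997/394, M2=-18/197, M3=-338/197, M4=0
seg 0: a=-3, c=M0/2=0, d=(M1−M0)/(6·1)=997/2364, b=Δ0−h0·(2M0+M1)/6=-3361/2364
seg 1: a=-4, c=M1/2=997/788, d=(M2−M1)/(6·2)=-1033/4728, b=Δ1−h1·(2M1+M2)/6=-185/1182
seg 2: a=-1, c=M2/2=-9/197, d=(M3−M2)/(6·3)=-160/1773, b=Δ2−h2·(2M2+M3)/6=1349/591
seg 3: a=3, c=M3/2=-169/197, d=(M4−M3)/(6·1)=169/591, b=Δ3−h3·(2M3+M4)/6=-253/591
t_q=9/2 → seg 2, τ=3/2; S=-1+1349/591·τ+-9/197·τ²+-160/1773·τ³=1589/788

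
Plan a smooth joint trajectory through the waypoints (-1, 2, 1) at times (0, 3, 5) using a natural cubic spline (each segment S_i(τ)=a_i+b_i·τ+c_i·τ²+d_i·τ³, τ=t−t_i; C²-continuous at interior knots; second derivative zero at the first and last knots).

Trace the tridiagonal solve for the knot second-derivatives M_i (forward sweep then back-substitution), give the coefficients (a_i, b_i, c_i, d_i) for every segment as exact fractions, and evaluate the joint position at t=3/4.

  seg 0: a=-1 b=29/20 c=0 d=-1/20
  seg 1: a=2 b=1/10 c=-9/20 d=3/40
S(3/4) = 17/256

Δ: Δ0=1, Δ1=-1/2
row 1: diag=10, rhs=-9; c'=1/5, d'=-9/10
back: M1=-9/10
M: M0=0, M1=-9/10, M2=0
seg 0: a=-1, c=M0/2=0, d=(M1−M0)/(6·3)=-1/20, b=Δ0−h0·(2M0+M1)/6=29/20
seg 1: a=2, c=M1/2=-9/20, d=(M2−M1)/(6·2)=3/40, b=Δ1−h1·(2M1+M2)/6=1/10
t_q=3/4 → seg 0, τ=3/4; S=-1+29/20·τ+0·τ²+-1/20·τ³=17/256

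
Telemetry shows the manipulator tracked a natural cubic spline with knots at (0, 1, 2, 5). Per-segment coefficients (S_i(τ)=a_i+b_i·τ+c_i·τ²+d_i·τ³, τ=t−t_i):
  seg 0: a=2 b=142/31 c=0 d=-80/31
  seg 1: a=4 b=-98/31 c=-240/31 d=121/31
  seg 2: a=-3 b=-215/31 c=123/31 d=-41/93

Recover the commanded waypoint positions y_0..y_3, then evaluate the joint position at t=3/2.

y_0=2 y_1=4 y_2=-3 y_3=0
S(3/2) = 241/248

y_0 = S_0(0) = a_0 = 2
y_1 = S_1(0) = a_1 = 4
y_2 = S_2(0) = a_2 = -3
y_3 = S_2(3) = 0
t_q=3/2 is in segment 1 (τ=1/2); S_1(τ)=241/248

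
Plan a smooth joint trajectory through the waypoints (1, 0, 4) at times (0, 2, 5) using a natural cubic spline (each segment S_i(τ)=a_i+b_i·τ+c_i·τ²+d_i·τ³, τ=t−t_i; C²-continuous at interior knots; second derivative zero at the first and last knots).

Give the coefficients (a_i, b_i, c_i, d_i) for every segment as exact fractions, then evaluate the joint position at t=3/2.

  seg 0: a=1 b=-13/15 c=0 d=11/120
  seg 1: a=0 b=7/30 c=11/20 d=-11/180
S(3/2) = 3/320

Δ: Δ0=-1/2, Δ1=4/3
row 1: diag=10, rhs=11; c'=3/10, d'=11/10
back: M1=11/10
M: M0=0, M1=11/10, M2=0
seg 0: a=1, c=M0/2=0, d=(M1−M0)/(6·2)=11/120, b=Δ0−h0·(2M0+M1)/6=-13/15
seg 1: a=0, c=M1/2=11/20, d=(M2−M1)/(6·3)=-11/180, b=Δ1−h1·(2M1+M2)/6=7/30
t_q=3/2 → seg 0, τ=3/2; S=1+-13/15·τ+0·τ²+11/120·τ³=3/320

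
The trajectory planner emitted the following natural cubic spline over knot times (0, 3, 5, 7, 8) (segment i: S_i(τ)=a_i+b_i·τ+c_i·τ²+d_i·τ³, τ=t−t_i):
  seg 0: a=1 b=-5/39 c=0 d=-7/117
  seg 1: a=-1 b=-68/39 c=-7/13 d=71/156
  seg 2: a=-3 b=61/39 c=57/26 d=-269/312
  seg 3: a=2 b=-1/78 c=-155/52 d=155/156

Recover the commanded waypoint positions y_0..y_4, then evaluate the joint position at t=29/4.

y_0=1 y_1=-1 y_2=-3 y_3=2 y_4=0
S(29/4) = 6077/3328

y_0 = S_0(0) = a_0 = 1
y_1 = S_1(0) = a_1 = -1
y_2 = S_2(0) = a_2 = -3
y_3 = S_3(0) = a_3 = 2
y_4 = S_3(1) = 0
t_q=29/4 is in segment 3 (τ=1/4); S_3(τ)=6077/3328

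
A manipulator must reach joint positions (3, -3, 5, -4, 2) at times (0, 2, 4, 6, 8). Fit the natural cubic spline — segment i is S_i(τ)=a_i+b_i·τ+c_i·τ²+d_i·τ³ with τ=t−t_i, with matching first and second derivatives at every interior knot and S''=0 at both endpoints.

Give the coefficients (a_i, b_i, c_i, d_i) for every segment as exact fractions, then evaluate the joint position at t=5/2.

Δ: Δ0=-3, Δ1=4, Δ2=-9/2, Δ3=3
row 1: diag=8, rhs=42; c'=1/4, d'=21/4
row 2: denom=8−2·1/4=15/2; d'=(-51−2·21/4)/(15/2)=-41/5
row 3: denom=8−2·4/15=112/15; d'=(45−2·-41/5)/(112/15)=921/112
back: M3=921/112
back: M2=-41/5−4/15·921/112=-291/28
back: M1=21/4−1/4·-291/28=879/112
M: M0=0, M1=879/112, M2=-291/28, M3=921/112, M4=0
seg 0: a=3, c=M0/2=0, d=(M1−M0)/(6·2)=293/448, b=Δ0−h0·(2M0+M1)/6=-629/112
seg 1: a=-3, c=M1/2=879/224, d=(M2−M1)/(6·2)=-681/448, b=Δ1−h1·(2M1+M2)/6=125/56
seg 2: a=5, c=M2/2=-291/56, d=(M3−M2)/(6·2)=695/448, b=Δ2−h2·(2M2+M3)/6=-5/16
seg 3: a=-4, c=M3/2=921/224, d=(M4−M3)/(6·2)=-307/448, b=Δ3−h3·(2M3+M4)/6=-139/56
t_q=5/2 → seg 1, τ=1/2; S=-3+125/56·τ+879/224·τ²+-681/448·τ³=-3917/3584

  seg 0: a=3 b=-629/112 c=0 d=293/448
  seg 1: a=-3 b=125/56 c=879/224 d=-681/448
  seg 2: a=5 b=-5/16 c=-291/56 d=695/448
  seg 3: a=-4 b=-139/56 c=921/224 d=-307/448
S(5/2) = -3917/3584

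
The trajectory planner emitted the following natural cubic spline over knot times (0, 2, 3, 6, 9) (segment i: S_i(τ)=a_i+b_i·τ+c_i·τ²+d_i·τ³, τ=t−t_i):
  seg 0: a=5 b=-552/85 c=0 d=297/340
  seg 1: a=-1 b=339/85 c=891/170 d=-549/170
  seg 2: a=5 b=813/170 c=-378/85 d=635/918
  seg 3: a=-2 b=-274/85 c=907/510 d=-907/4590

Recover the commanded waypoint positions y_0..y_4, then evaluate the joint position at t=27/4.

y_0=5 y_1=-1 y_2=5 y_3=-2 y_4=-1
S(27/4) = -38087/10880

y_0 = S_0(0) = a_0 = 5
y_1 = S_1(0) = a_1 = -1
y_2 = S_2(0) = a_2 = 5
y_3 = S_3(0) = a_3 = -2
y_4 = S_3(3) = -1
t_q=27/4 is in segment 3 (τ=3/4); S_3(τ)=-38087/10880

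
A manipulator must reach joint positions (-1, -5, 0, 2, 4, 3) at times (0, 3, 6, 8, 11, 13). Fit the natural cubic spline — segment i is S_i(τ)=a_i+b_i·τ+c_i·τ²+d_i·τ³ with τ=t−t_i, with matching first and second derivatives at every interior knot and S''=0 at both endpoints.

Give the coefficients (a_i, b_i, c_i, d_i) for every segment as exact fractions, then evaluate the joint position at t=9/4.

Δ: Δ0=-4/3, Δ1=5/3, Δ2=1, Δ3=2/3, Δ4=-1/2
row 1: diag=12, rhs=18; c'=1/4, d'=3/2
row 2: denom=10−3·1/4=37/4; d'=(-4−3·3/2)/(37/4)=-34/37
row 3: denom=10−2·8/37=354/37; d'=(-2−2·-34/37)/(354/37)=-1/59
row 4: denom=10−3·37/118=1069/118; d'=(-7−3·-1/59)/(1069/118)=-820/1069
back: M4=-820/1069
back: M3=-1/59−37/118·-820/1069=239/1069
back: M2=-34/37−8/37·239/1069=-1034/1069
back: M1=3/2−1/4·-1034/1069=1862/1069
M: M0=0, M1=1862/1069, M2=-1034/1069, M3=239/1069, M4=-820/1069, M5=0
seg 0: a=-1, c=M0/2=0, d=(M1−M0)/(6·3)=931/9621, b=Δ0−h0·(2M0+M1)/6=-7069/3207
seg 1: a=-5, c=M1/2=931/1069, d=(M2−M1)/(6·3)=-1448/9621, b=Δ1−h1·(2M1+M2)/6=1310/3207
seg 2: a=0, c=M2/2=-517/1069, d=(M3−M2)/(6·2)=1273/12828, b=Δ2−h2·(2M2+M3)/6=5036/3207
seg 3: a=2, c=M3/2=239/2138, d=(M4−M3)/(6·3)=-353/6414, b=Δ3−h3·(2M3+M4)/6=2651/3207
seg 4: a=4, c=M4/2=-410/1069, d=(M5−M4)/(6·2)=205/3207, b=Δ4−h4·(2M4+M5)/6=73/6414
t_q=9/4 → seg 0, τ=9/4; S=-1+-7069/3207·τ+0·τ²+931/9621·τ³=-332317/68416

  seg 0: a=-1 b=-7069/3207 c=0 d=931/9621
  seg 1: a=-5 b=1310/3207 c=931/1069 d=-1448/9621
  seg 2: a=0 b=5036/3207 c=-517/1069 d=1273/12828
  seg 3: a=2 b=2651/3207 c=239/2138 d=-353/6414
  seg 4: a=4 b=73/6414 c=-410/1069 d=205/3207
S(9/4) = -332317/68416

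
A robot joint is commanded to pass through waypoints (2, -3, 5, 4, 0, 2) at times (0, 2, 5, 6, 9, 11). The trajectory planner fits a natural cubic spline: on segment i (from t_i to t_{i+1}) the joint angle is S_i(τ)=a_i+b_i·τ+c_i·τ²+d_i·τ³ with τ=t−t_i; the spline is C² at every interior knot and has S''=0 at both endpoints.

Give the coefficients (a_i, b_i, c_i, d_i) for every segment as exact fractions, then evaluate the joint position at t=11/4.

Δ: Δ0=-5/2, Δ1=8/3, Δ2=-1, Δ3=-4/3, Δ4=1
row 1: diag=10, rhs=31; c'=3/10, d'=31/10
row 2: denom=8−3·3/10=71/10; d'=(-22−3·31/10)/(71/10)=-313/71
row 3: denom=8−1·10/71=558/71; d'=(-2−1·-313/71)/(558/71)=19/62
row 4: denom=10−3·71/186=549/62; d'=(14−3·19/62)/(549/62)=811/549
back: M4=811/549
back: M3=19/62−71/186·811/549=-424/1647
back: M2=-313/71−10/71·-424/1647=-7201/1647
back: M1=31/10−3/10·-7201/1647=2422/549
M: M0=0, M1=2422/549, M2=-7201/1647, M3=-424/1647, M4=811/549, M5=0
seg 0: a=2, c=M0/2=0, d=(M1−M0)/(6·2)=1211/3294, b=Δ0−h0·(2M0+M1)/6=-13079/3294
seg 1: a=-3, c=M1/2=1211/549, d=(M2−M1)/(6·3)=-14467/29646, b=Δ1−h1·(2M1+M2)/6=1453/3294
seg 2: a=5, c=M2/2=-7201/3294, d=(M3−M2)/(6·1)=251/366, b=Δ2−h2·(2M2+M3)/6=824/1647
seg 3: a=4, c=M3/2=-212/1647, d=(M4−M3)/(6·3)=2857/29646, b=Δ3−h3·(2M3+M4)/6=-5977/3294
seg 4: a=0, c=M4/2=811/1098, d=(M5−M4)/(6·2)=-811/6588, b=Δ4−h4·(2M4+M5)/6=25/1647
t_q=11/4 → seg 1, τ=3/4; S=-3+1453/3294·τ+1211/549·τ²+-14467/29646·τ³=-38281/23424

  seg 0: a=2 b=-13079/3294 c=0 d=1211/3294
  seg 1: a=-3 b=1453/3294 c=1211/549 d=-14467/29646
  seg 2: a=5 b=824/1647 c=-7201/3294 d=251/366
  seg 3: a=4 b=-5977/3294 c=-212/1647 d=2857/29646
  seg 4: a=0 b=25/1647 c=811/1098 d=-811/6588
S(11/4) = -38281/23424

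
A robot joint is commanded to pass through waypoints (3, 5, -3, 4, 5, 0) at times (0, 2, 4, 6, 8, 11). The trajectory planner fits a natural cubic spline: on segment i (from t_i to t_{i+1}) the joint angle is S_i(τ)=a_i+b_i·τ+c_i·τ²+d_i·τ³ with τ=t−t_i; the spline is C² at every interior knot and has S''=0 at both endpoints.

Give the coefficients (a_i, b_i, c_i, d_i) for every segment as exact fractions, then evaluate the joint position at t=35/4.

Δ: Δ0=1, Δ1=-4, Δ2=7/2, Δ3=1/2, Δ4=-5/3
row 1: diag=8, rhs=-30; c'=1/4, d'=-15/4
row 2: denom=8−2·1/4=15/2; d'=(45−2·-15/4)/(15/2)=7
row 3: denom=8−2·4/15=112/15; d'=(-18−2·7)/(112/15)=-30/7
row 4: denom=10−2·15/56=265/28; d'=(-13−2·-30/7)/(265/28)=-124/265
back: M4=-124/265
back: M3=-30/7−15/56·-124/265=-441/106
back: M2=7−4/15·-441/106=2149/265
back: M1=-15/4−1/4·2149/265=-1531/265
M: M0=0, M1=-1531/265, M2=2149/265, M3=-441/106, M4=-124/265, M5=0
seg 0: a=3, c=M0/2=0, d=(M1−M0)/(6·2)=-1531/3180, b=Δ0−h0·(2M0+M1)/6=2326/795
seg 1: a=5, c=M1/2=-1531/530, d=(M2−M1)/(6·2)=184/159, b=Δ1−h1·(2M1+M2)/6=-2267/795
seg 2: a=-3, c=M2/2=2149/530, d=(M3−M2)/(6·2)=-6503/6360, b=Δ2−h2·(2M2+M3)/6=-413/795
seg 3: a=4, c=M3/2=-441/212, d=(M4−M3)/(6·2)=1957/6360, b=Δ3−h3·(2M3+M4)/6=5453/1590
seg 4: a=5, c=M4/2=-62/265, d=(M5−M4)/(6·3)=62/2385, b=Δ4−h4·(2M4+M5)/6=-953/795
t_q=35/4 → seg 4, τ=3/4; S=5+-953/795·τ+-62/265·τ²+62/2385·τ³=33753/8480

  seg 0: a=3 b=2326/795 c=0 d=-1531/3180
  seg 1: a=5 b=-2267/795 c=-1531/530 d=184/159
  seg 2: a=-3 b=-413/795 c=2149/530 d=-6503/6360
  seg 3: a=4 b=5453/1590 c=-441/212 d=1957/6360
  seg 4: a=5 b=-953/795 c=-62/265 d=62/2385
S(35/4) = 33753/8480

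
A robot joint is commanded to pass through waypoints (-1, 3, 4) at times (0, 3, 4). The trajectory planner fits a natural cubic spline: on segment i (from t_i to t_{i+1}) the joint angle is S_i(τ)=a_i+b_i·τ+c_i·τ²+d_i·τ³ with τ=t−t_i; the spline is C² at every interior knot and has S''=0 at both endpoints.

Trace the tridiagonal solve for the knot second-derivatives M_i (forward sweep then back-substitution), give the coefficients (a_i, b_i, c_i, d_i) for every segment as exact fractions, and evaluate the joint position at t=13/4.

  seg 0: a=-1 b=35/24 c=0 d=-1/72
  seg 1: a=3 b=13/12 c=-1/8 d=1/24
S(13/4) = 1671/512

Δ: Δ0=4/3, Δ1=1
row 1: diag=8, rhs=-2; c'=1/8, d'=-1/4
back: M1=-1/4
M: M0=0, M1=-1/4, M2=0
seg 0: a=-1, c=M0/2=0, d=(M1−M0)/(6·3)=-1/72, b=Δ0−h0·(2M0+M1)/6=35/24
seg 1: a=3, c=M1/2=-1/8, d=(M2−M1)/(6·1)=1/24, b=Δ1−h1·(2M1+M2)/6=13/12
t_q=13/4 → seg 1, τ=1/4; S=3+13/12·τ+-1/8·τ²+1/24·τ³=1671/512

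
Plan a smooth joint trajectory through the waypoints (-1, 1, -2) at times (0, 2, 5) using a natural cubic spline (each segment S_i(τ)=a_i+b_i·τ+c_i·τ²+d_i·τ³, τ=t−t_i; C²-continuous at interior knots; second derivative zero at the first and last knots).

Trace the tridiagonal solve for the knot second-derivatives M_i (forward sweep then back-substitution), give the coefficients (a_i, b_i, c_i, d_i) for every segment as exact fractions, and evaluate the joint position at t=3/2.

  seg 0: a=-1 b=7/5 c=0 d=-1/10
  seg 1: a=1 b=1/5 c=-3/5 d=1/15
S(3/2) = 61/80

Δ: Δ0=1, Δ1=-1
row 1: diag=10, rhs=-12; c'=3/10, d'=-6/5
back: M1=-6/5
M: M0=0, M1=-6/5, M2=0
seg 0: a=-1, c=M0/2=0, d=(M1−M0)/(6·2)=-1/10, b=Δ0−h0·(2M0+M1)/6=7/5
seg 1: a=1, c=M1/2=-3/5, d=(M2−M1)/(6·3)=1/15, b=Δ1−h1·(2M1+M2)/6=1/5
t_q=3/2 → seg 0, τ=3/2; S=-1+7/5·τ+0·τ²+-1/10·τ³=61/80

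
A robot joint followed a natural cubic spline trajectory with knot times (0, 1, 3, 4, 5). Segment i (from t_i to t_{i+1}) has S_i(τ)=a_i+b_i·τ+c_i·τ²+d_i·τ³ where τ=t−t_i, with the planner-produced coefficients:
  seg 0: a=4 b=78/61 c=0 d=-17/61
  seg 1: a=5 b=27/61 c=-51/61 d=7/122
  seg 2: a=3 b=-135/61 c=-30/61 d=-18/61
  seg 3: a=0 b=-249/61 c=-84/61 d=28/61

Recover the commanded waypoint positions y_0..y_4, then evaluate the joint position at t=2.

y_0 = S_0(0) = a_0 = 4
y_1 = S_1(0) = a_1 = 5
y_2 = S_2(0) = a_2 = 3
y_3 = S_3(0) = a_3 = 0
y_4 = S_3(1) = -5
t_q=2 is in segment 1 (τ=1); S_1(τ)=569/122

y_0=4 y_1=5 y_2=3 y_3=0 y_4=-5
S(2) = 569/122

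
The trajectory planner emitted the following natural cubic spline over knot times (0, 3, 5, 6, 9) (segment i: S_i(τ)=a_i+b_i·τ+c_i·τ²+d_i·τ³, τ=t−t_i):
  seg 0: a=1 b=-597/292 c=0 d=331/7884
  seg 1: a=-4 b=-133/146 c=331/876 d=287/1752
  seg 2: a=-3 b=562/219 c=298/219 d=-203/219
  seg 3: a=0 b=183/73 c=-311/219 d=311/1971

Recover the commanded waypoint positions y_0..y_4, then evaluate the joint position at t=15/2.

y_0=1 y_1=-4 y_2=-3 y_3=0 y_4=-1
S(15/2) = 641/584

y_0 = S_0(0) = a_0 = 1
y_1 = S_1(0) = a_1 = -4
y_2 = S_2(0) = a_2 = -3
y_3 = S_3(0) = a_3 = 0
y_4 = S_3(3) = -1
t_q=15/2 is in segment 3 (τ=3/2); S_3(τ)=641/584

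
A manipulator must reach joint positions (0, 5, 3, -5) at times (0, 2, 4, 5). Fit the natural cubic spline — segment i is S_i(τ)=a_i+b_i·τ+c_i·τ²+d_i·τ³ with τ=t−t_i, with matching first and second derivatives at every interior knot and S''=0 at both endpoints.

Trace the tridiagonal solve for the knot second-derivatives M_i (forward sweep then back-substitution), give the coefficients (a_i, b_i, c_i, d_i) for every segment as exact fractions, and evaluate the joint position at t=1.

  seg 0: a=0 b=31/11 c=0 d=-7/88
  seg 1: a=5 b=41/22 c=-21/44 d=-21/44
  seg 2: a=3 b=-127/22 c=-147/44 d=49/44
S(1) = 241/88

Δ: Δ0=5/2, Δ1=-1, Δ2=-8
row 1: diag=8, rhs=-21; c'=1/4, d'=-21/8
row 2: denom=6−2·1/4=11/2; d'=(-42−2·-21/8)/(11/2)=-147/22
back: M2=-147/22
back: M1=-21/8−1/4·-147/22=-21/22
M: M0=0, M1=-21/22, M2=-147/22, M3=0
seg 0: a=0, c=M0/2=0, d=(M1−M0)/(6·2)=-7/88, b=Δ0−h0·(2M0+M1)/6=31/11
seg 1: a=5, c=M1/2=-21/44, d=(M2−M1)/(6·2)=-21/44, b=Δ1−h1·(2M1+M2)/6=41/22
seg 2: a=3, c=M2/2=-147/44, d=(M3−M2)/(6·1)=49/44, b=Δ2−h2·(2M2+M3)/6=-127/22
t_q=1 → seg 0, τ=1; S=0+31/11·τ+0·τ²+-7/88·τ³=241/88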